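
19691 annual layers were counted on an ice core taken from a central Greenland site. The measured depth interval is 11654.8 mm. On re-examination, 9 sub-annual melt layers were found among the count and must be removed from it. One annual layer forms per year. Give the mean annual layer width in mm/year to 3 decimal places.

0.592 mm/year

True annual layer count = 19691 − 9 = 19682.
11654.8 mm over 19682 years gives 11654.8 / 19682 ≈ 0.592 mm/year.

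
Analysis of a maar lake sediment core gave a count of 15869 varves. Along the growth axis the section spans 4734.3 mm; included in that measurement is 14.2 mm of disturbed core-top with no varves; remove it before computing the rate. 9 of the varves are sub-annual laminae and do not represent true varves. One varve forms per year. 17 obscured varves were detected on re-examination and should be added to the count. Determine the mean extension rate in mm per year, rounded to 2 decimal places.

Correcting the raw count gives 15869 − 9 + 17 = 15877 true varves.
The growth record spans 4734.3 − 14.2 = 4720.1 mm.
Mean rate = 4720.1 mm / 15877 years ≈ 0.30 mm per year.

0.30 mm per year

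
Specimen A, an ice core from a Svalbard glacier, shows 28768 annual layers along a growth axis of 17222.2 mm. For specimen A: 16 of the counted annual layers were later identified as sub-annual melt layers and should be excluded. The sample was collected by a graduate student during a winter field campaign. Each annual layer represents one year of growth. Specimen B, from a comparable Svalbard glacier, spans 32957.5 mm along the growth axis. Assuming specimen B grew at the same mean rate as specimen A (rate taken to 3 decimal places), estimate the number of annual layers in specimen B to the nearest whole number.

Specimen A: adjusted count: 28768 − 16 = 28752 annual layers.
A: Extension rate ≈ 17222.2 / 28752 = 0.599 mm per year.
Specimen B: 32957.5 mm / 0.599 mm per year = 55020.87 years ≈ 55021 annual layers.

55021 annual layers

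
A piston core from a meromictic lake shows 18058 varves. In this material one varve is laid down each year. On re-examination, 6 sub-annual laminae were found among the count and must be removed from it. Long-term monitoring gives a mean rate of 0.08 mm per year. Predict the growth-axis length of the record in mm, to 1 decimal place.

True varve count = 18058 − 6 = 18052.
Predicted length = 0.08 mm/year × 18052 years = 1444.2 mm.

1444.2 mm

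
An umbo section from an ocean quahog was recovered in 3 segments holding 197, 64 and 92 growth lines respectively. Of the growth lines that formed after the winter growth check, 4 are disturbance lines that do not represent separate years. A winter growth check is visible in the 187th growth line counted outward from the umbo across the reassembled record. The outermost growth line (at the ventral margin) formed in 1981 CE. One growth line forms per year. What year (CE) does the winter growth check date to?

1819 CE

Total growth lines = 197 + 64 + 92 = 353.
Between growth line 187 and the ventral margin there are 353 − 187 = 166 growth lines.
166 − 4 false = 162 true growth lines after the winter growth check.
The growth line at the ventral margin is 1981 CE, so the winter growth check dates to 1981 − 162 = 1819 CE.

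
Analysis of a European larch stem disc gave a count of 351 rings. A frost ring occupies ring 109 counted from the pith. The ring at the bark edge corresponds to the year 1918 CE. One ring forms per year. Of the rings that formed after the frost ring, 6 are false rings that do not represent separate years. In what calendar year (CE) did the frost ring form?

351 − 109 = 242 rings lie beyond the frost ring toward the bark edge.
242 − 6 false = 236 true rings after the frost ring.
The ring at the bark edge is 1918 CE, so the frost ring dates to 1918 − 236 = 1682 CE.

1682 CE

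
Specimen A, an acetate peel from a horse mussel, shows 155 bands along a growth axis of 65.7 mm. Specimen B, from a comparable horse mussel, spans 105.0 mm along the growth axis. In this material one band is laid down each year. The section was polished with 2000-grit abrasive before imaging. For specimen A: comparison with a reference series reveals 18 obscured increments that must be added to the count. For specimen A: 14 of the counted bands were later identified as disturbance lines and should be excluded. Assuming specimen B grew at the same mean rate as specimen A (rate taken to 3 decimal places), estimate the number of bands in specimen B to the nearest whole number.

254 bands

Specimen A: after corrections the count is 155 − 14 + 18 = 159 bands.
A: 65.7 mm over 159 years gives 65.7 / 159 ≈ 0.413 mm/yr.
For B, 105.0 / 0.413 = 254.24 years ≈ 254 bands.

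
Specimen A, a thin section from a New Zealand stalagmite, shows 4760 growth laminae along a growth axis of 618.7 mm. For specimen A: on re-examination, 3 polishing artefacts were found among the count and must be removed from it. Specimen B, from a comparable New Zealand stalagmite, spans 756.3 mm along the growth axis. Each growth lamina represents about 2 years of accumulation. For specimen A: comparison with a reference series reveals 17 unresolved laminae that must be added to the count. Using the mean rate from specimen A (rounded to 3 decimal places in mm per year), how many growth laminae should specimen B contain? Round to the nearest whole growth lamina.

Specimen A: true growth lamina count = 4760 − 3 + 17 = 4774.
Specimen A: at 2 years per growth lamina, 4774 × 2 = 9548 years.
A: 618.7 mm over 9548 years gives 618.7 / 9548 ≈ 0.065 mm/yr.
Specimen B: 756.3 mm / 0.065 mm per year = 11635.38 years; at 2 years per growth lamina that is 11635.38 / 2 ≈ 5818 growth laminae.

5818 growth laminae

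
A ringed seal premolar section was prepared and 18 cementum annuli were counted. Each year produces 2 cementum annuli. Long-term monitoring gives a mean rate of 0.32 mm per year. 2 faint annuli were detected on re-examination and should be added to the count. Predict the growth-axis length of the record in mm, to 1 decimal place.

True cementum annulus count = 18 + 2 = 20.
With 2 cementum annuli per year, 20 / 2 = 10 years.
10 years at 0.32 mm/year gives 0.32 × 10 = 3.2 mm.

3.2 mm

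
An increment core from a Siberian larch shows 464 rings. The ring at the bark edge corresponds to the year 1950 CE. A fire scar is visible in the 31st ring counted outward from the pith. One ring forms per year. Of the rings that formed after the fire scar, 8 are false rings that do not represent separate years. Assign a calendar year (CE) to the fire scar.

464 − 31 = 433 rings lie beyond the fire scar toward the bark edge.
Excluding 8 false rings: 433 − 8 = 425.
Counting back 425 years from 1950 CE places the fire scar in 1950 − 425 = 1525 CE.

1525 CE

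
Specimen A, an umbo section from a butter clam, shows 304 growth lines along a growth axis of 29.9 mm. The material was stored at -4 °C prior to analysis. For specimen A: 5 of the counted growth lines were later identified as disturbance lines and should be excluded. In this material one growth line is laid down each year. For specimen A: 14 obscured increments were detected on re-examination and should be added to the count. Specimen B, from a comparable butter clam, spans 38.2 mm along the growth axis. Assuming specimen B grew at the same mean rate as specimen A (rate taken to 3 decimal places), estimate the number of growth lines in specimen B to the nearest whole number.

Specimen A: true growth line count = 304 − 5 + 14 = 313.
A: 29.9 mm over 313 years gives 29.9 / 313 ≈ 0.096 mm/year.
For B, 38.2 / 0.096 = 397.92 years ≈ 398 growth lines.

398 growth lines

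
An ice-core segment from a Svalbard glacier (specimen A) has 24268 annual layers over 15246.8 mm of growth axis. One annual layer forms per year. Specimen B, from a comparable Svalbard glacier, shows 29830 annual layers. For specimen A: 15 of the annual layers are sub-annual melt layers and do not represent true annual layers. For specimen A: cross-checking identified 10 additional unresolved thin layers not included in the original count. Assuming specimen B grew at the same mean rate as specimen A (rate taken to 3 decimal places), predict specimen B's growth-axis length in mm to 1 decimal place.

18733.2 mm

Specimen A: after corrections the count is 24268 − 15 + 10 = 24263 annual layers.
A: Extension rate ≈ 15246.8 / 24263 = 0.628 mm/year.
Length of B = 0.628 × 29830 = 18733.2 mm.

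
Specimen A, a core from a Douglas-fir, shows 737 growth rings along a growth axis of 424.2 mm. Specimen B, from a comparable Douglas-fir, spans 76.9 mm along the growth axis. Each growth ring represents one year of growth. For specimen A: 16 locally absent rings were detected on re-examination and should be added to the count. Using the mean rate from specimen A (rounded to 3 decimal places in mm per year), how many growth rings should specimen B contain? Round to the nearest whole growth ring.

Specimen A: correcting the raw count gives 737 + 16 = 753 true growth rings.
A: Mean rate = 424.2 mm / 753 years ≈ 0.563 mm/year.
For B, 76.9 / 0.563 = 136.59 years ≈ 137 growth rings.

137 growth rings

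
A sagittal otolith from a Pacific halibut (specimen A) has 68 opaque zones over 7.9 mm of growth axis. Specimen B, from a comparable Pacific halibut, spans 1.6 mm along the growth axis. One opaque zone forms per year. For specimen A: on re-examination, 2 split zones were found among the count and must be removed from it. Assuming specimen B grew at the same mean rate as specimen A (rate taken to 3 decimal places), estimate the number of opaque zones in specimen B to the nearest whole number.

Specimen A: true opaque zone count = 68 − 2 = 66.
A: Mean rate = 7.9 mm / 66 years ≈ 0.120 mm/year.
For B, 1.6 / 0.120 = 13.33 years ≈ 13 opaque zones.

13 opaque zones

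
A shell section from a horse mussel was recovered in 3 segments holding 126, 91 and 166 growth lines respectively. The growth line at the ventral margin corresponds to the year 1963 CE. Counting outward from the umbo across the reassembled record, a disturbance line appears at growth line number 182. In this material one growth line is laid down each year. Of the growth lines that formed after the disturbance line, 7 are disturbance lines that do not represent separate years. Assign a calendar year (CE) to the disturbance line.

Total growth lines = 126 + 91 + 166 = 383.
383 − 182 = 201 growth lines lie beyond the disturbance line toward the ventral margin.
Removing the 7 false growth lines leaves 201 − 7 = 194 true growth lines beyond the disturbance line.
Counting back 194 years from 1963 CE places the disturbance line in 1963 − 194 = 1769 CE.

1769 CE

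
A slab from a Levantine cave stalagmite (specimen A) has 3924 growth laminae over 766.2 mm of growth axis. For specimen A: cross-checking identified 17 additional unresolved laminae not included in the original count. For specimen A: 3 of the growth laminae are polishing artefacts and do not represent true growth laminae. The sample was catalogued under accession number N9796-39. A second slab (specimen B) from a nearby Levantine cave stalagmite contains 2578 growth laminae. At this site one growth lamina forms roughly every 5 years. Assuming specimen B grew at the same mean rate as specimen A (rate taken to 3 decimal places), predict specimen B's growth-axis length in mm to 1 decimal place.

Specimen A: after corrections the count is 3924 − 3 + 17 = 3938 growth laminae.
Specimen A: 3938 growth laminae at 5 years each span 3938 × 5 = 19690 years.
A: Extension rate ≈ 766.2 / 19690 = 0.039 mm per year.
Specimen B: at 5 years per growth lamina, 2578 × 5 = 12890 years. For B, 0.039 mm/year × 12890 years = 502.7 mm.

502.7 mm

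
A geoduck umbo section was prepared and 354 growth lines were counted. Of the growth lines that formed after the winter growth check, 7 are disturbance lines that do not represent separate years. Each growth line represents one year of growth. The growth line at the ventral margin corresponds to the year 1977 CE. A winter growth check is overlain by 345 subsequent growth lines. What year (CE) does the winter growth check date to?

1639 CE

345 growth lines formed after the winter growth check.
Excluding 7 false growth lines: 345 − 7 = 338.
Counting back 338 years from 1977 CE places the winter growth check in 1977 − 338 = 1639 CE.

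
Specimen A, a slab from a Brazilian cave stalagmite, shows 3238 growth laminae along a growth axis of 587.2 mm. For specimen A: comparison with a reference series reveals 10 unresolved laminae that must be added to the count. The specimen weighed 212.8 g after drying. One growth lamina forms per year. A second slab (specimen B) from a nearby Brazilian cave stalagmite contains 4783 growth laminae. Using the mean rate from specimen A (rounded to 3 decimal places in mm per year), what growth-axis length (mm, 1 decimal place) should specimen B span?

Specimen A: correcting the raw count gives 3238 + 10 = 3248 true growth laminae.
A: 587.2 mm over 3248 years gives 587.2 / 3248 ≈ 0.181 mm/year.
For B, 0.181 mm/year × 4783 years = 865.7 mm.

865.7 mm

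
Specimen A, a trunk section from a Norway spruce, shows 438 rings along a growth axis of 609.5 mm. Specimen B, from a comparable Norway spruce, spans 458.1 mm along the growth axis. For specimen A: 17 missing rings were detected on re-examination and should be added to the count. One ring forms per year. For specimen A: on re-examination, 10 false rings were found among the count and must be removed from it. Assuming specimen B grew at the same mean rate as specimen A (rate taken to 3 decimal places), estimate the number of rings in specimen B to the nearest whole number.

334 rings

Specimen A: true ring count = 438 − 10 + 17 = 445.
A: Mean rate = 609.5 mm / 445 years ≈ 1.370 mm/year.
B spans 458.1 / 1.370 = 334.38 years ≈ 334 rings.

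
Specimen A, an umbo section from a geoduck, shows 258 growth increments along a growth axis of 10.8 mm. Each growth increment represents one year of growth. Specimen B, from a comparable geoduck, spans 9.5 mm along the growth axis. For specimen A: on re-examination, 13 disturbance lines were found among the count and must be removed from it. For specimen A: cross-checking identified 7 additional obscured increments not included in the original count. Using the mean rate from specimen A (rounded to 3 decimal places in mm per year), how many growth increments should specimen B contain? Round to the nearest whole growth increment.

221 growth increments

Specimen A: correcting the raw count gives 258 − 13 + 7 = 252 true growth increments.
A: 10.8 mm over 252 years gives 10.8 / 252 ≈ 0.043 mm/yr.
B spans 9.5 / 0.043 = 220.93 years ≈ 221 growth increments.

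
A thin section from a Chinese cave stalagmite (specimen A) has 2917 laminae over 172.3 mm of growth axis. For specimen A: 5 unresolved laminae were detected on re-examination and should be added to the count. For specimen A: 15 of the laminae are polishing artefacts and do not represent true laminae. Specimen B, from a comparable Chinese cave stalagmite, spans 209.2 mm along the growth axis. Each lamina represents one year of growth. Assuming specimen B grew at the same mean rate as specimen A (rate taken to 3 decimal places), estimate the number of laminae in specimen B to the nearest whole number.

Specimen A: true lamina count = 2917 − 15 + 5 = 2907.
A: Mean rate = 172.3 mm / 2907 years ≈ 0.059 mm/yr.
B spans 209.2 / 0.059 = 3545.76 years ≈ 3546 laminae.

3546 laminae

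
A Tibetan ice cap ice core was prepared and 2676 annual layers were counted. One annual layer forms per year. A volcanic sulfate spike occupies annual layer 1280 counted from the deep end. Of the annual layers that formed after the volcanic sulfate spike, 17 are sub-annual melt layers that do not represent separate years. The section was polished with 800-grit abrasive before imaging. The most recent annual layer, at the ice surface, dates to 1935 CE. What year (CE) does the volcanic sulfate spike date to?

556 CE

Between annual layer 1280 and the ice surface there are 2676 − 1280 = 1396 annual layers.
1396 − 17 false = 1379 true annual layers after the volcanic sulfate spike.
Counting back 1379 years from 1935 CE places the volcanic sulfate spike in 1935 − 1379 = 556 CE.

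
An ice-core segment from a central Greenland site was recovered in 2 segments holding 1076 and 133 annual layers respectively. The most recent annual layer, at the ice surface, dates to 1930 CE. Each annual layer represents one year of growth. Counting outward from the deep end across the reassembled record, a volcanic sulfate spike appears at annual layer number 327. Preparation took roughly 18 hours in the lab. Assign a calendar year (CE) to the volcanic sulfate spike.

Total annual layers = 1076 + 133 = 1209.
The volcanic sulfate spike sits at annual layer 327 from the deep end, so 1209 − 327 = 882 annual layers formed after it.
Counting back 882 years from 1930 CE places the volcanic sulfate spike in 1930 − 882 = 1048 CE.

1048 CE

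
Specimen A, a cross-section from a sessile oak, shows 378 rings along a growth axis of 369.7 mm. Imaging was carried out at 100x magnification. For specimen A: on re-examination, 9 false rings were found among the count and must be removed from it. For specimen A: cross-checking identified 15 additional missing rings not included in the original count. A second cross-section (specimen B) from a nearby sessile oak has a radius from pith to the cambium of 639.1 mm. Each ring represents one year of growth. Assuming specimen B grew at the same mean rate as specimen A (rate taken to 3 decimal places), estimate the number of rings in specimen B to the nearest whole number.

Specimen A: correcting the raw count gives 378 − 9 + 15 = 384 true rings.
A: 369.7 mm over 384 years gives 369.7 / 384 ≈ 0.963 mm/yr.
For B, 639.1 / 0.963 = 663.66 years ≈ 664 rings.

664 rings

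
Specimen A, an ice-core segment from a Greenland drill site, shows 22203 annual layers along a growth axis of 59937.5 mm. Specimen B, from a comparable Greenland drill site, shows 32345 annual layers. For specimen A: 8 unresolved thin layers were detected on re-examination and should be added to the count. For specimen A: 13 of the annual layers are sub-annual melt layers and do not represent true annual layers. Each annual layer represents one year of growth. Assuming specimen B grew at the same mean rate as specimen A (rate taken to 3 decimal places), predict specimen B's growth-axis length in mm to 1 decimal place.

87331.5 mm

Specimen A: true annual layer count = 22203 − 13 + 8 = 22198.
A: Mean rate = 59937.5 mm / 22198 years ≈ 2.700 mm per year.
Length of B = 2.700 × 32345 = 87331.5 mm.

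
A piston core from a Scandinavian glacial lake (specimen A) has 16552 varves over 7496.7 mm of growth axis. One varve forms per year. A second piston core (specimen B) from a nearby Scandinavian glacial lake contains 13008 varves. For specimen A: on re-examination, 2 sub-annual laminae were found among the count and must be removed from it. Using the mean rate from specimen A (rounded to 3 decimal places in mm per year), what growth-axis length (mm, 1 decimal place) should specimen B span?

5892.6 mm

Specimen A: correcting the raw count gives 16552 − 2 = 16550 true varves.
A: 7496.7 mm over 16550 years gives 7496.7 / 16550 ≈ 0.453 mm per year.
For B, 0.453 mm/year × 13008 years = 5892.6 mm.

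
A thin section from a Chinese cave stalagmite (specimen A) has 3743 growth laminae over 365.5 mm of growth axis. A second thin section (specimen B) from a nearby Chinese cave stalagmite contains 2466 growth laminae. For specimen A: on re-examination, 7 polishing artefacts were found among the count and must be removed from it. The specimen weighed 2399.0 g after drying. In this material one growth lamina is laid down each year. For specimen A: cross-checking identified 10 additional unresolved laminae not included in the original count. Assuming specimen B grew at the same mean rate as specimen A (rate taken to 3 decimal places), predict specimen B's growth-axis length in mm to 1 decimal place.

241.7 mm

Specimen A: after corrections the count is 3743 − 7 + 10 = 3746 growth laminae.
A: Mean rate = 365.5 mm / 3746 years ≈ 0.098 mm/yr.
B's length ≈ 0.098 × 2466 = 241.7 mm.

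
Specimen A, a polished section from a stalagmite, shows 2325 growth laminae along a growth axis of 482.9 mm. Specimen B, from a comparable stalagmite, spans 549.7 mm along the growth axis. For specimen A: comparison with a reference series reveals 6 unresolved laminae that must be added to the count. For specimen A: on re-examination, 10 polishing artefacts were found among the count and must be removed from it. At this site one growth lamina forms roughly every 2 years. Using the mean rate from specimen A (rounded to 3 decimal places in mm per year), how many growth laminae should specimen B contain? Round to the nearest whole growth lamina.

Specimen A: adjusted count: 2325 − 10 + 6 = 2321 growth laminae.
Specimen A: 2321 growth laminae at 2 years each span 2321 × 2 = 4642 years.
A: 482.9 mm over 4642 years gives 482.9 / 4642 ≈ 0.104 mm/year.
Specimen B: 549.7 mm / 0.104 mm per year = 5285.58 years; at 2 years per growth lamina that is 5285.58 / 2 ≈ 2643 growth laminae.

2643 growth laminae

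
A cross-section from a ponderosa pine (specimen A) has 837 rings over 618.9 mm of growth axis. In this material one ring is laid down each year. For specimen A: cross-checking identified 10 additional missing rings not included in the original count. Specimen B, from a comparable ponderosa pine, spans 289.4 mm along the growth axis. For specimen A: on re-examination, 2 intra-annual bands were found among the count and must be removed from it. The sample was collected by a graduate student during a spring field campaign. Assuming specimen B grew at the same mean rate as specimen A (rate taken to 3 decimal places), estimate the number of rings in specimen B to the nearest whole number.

395 rings

Specimen A: true ring count = 837 − 2 + 10 = 845.
A: 618.9 mm over 845 years gives 618.9 / 845 ≈ 0.732 mm/yr.
Specimen B: 289.4 mm / 0.732 mm per year = 395.36 years ≈ 395 rings.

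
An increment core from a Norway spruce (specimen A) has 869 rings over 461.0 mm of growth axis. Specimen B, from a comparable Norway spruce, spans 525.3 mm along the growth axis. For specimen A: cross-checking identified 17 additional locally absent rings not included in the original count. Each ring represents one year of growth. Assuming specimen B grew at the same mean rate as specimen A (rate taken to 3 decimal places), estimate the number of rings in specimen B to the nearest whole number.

1010 rings

Specimen A: true ring count = 869 + 17 = 886.
A: Extension rate ≈ 461.0 / 886 = 0.520 mm/yr.
Specimen B: 525.3 mm / 0.520 mm per year = 1010.19 years ≈ 1010 rings.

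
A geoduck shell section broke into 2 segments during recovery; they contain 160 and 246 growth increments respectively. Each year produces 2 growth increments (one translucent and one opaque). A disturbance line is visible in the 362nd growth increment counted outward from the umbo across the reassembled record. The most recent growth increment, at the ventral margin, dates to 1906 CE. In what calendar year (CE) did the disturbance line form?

Total growth increments = 160 + 246 = 406.
406 − 362 = 44 growth increments lie beyond the disturbance line toward the ventral margin.
With 2 growth increments per year, 44 / 2 = 22 years.
1906 − 22 = 1884 CE.

1884 CE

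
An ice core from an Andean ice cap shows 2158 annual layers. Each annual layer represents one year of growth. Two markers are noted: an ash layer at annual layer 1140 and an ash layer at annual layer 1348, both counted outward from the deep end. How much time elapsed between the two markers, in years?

208 yr

1348 − 1140 = 208 annual layers lie between the two events.
At one annual layer per year, 208 years elapsed between them.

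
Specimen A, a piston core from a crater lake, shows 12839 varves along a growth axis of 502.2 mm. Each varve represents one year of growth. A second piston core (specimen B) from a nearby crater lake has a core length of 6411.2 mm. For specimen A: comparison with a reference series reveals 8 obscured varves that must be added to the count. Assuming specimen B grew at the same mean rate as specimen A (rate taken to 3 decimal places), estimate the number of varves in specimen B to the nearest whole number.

Specimen A: true varve count = 12839 + 8 = 12847.
A: Extension rate ≈ 502.2 / 12847 = 0.039 mm/year.
For B, 6411.2 / 0.039 = 164389.74 years ≈ 164390 varves.

164390 varves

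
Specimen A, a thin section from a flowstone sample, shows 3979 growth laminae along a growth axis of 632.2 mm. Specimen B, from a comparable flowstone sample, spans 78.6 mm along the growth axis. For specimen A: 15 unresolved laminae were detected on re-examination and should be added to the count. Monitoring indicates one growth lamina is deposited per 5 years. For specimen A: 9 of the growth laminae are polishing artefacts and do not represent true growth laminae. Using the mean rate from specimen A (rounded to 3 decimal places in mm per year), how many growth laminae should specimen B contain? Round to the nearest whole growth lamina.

Specimen A: true growth lamina count = 3979 − 9 + 15 = 3985.
Specimen A: multiplying by 5 years per growth lamina: 3985 × 5 = 19925 years.
A: Mean rate = 632.2 mm / 19925 years ≈ 0.032 mm per year.
B spans 78.6 / 0.032 = 2456.25 years; at 5 years per growth lamina that is 2456.25 / 5 ≈ 491 growth laminae.

491 growth laminae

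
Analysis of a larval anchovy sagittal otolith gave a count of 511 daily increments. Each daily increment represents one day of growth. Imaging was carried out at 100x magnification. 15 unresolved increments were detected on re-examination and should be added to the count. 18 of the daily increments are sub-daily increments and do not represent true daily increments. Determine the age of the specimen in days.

After corrections the count is 511 − 18 + 15 = 508 daily increments.
With a one-to-one daily increment periodicity this is 508 days.

508 days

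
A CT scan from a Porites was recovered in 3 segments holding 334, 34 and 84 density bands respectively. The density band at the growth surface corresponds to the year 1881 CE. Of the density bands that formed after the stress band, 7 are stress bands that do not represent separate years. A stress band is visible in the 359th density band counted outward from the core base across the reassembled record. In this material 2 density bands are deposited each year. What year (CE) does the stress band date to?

1838 CE

Total density bands = 334 + 34 + 84 = 452.
452 − 359 = 93 density bands lie beyond the stress band toward the growth surface.
Removing the 7 false density bands leaves 93 − 7 = 86 true density bands beyond the stress band.
Dividing by 2 density bands per year: 86 / 2 = 43 years.
1881 − 43 = 1838 CE.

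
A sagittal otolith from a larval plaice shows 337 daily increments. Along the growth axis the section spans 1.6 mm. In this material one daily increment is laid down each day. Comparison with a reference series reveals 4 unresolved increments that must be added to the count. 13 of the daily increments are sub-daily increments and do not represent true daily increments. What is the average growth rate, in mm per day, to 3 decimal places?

True daily increment count = 337 − 13 + 4 = 328.
Mean rate = 1.6 mm / 328 days ≈ 0.005 mm per day.

0.005 mm per day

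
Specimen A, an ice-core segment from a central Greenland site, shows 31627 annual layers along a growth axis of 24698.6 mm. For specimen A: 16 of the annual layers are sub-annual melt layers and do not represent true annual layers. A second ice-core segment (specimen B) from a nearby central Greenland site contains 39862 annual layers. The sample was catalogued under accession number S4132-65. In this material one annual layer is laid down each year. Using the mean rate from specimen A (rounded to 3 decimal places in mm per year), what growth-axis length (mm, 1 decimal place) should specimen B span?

31132.2 mm

Specimen A: true annual layer count = 31627 − 16 = 31611.
A: Mean rate = 24698.6 mm / 31611 years ≈ 0.781 mm/year.
B's length ≈ 0.781 × 39862 = 31132.2 mm.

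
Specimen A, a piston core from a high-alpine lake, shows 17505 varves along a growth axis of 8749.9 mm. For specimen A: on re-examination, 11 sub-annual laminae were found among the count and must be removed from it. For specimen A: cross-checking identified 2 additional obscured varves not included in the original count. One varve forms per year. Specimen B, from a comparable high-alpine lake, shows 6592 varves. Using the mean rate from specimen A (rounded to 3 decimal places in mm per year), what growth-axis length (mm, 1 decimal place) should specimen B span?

3296.0 mm

Specimen A: adjusted count: 17505 − 11 + 2 = 17496 varves.
A: Extension rate ≈ 8749.9 / 17496 = 0.500 mm/year.
B's length ≈ 0.500 × 6592 = 3296.0 mm.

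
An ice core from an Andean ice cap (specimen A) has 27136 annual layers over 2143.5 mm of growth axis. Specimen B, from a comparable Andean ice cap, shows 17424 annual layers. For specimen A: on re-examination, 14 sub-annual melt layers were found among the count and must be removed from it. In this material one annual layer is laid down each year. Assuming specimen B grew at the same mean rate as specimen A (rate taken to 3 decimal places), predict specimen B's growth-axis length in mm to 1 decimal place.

Specimen A: adjusted count: 27136 − 14 = 27122 annual layers.
A: 2143.5 mm over 27122 years gives 2143.5 / 27122 ≈ 0.079 mm per year.
Length of B = 0.079 × 17424 = 1376.5 mm.

1376.5 mm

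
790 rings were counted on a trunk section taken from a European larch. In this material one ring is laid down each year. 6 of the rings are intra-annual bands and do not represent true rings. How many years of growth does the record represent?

784 yr

Adjusted count: 790 − 6 = 784 rings.
At one ring per year, that is 784 years.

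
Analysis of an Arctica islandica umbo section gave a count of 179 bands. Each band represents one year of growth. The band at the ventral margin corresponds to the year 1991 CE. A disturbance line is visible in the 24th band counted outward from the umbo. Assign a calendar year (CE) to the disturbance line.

1836 CE

The disturbance line sits at band 24 from the umbo, so 179 − 24 = 155 bands formed after it.
The band at the ventral margin is 1991 CE, so the disturbance line dates to 1991 − 155 = 1836 CE.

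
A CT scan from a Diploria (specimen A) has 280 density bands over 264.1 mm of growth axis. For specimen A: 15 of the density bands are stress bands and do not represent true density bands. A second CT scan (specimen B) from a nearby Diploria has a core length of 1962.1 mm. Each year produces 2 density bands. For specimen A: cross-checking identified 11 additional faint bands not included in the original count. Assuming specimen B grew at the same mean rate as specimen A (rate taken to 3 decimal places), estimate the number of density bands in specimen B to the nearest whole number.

Specimen A: correcting the raw count gives 280 − 15 + 11 = 276 true density bands.
Specimen A: dividing by 2 density bands per year: 276 / 2 = 138 years.
A: Mean rate = 264.1 mm / 138 years ≈ 1.914 mm/year.
Specimen B: 1962.1 mm / 1.914 mm per year = 1025.13 years; at 2 density bands per year that is 1025.13 × 2 ≈ 2050 density bands.

2050 density bands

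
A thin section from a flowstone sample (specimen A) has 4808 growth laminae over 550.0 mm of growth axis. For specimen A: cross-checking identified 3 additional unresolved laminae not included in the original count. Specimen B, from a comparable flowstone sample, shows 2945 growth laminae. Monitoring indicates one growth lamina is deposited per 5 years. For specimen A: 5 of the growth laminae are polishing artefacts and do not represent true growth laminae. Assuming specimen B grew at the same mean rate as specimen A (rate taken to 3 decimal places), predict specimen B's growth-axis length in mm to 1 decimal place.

338.7 mm

Specimen A: correcting the raw count gives 4808 − 5 + 3 = 4806 true growth laminae.
Specimen A: multiplying by 5 years per growth lamina: 4806 × 5 = 24030 years.
A: Extension rate ≈ 550.0 / 24030 = 0.023 mm/year.
Specimen B: 2945 growth laminae at 5 years each span 2945 × 5 = 14725 years. For B, 0.023 mm/year × 14725 years = 338.7 mm.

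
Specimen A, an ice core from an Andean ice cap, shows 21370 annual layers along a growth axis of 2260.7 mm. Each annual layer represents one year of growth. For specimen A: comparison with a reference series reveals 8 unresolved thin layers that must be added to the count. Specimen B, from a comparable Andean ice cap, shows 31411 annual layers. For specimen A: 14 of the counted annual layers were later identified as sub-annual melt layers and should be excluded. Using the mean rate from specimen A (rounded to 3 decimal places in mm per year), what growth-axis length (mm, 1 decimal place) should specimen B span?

Specimen A: true annual layer count = 21370 − 14 + 8 = 21364.
A: Extension rate ≈ 2260.7 / 21364 = 0.106 mm/year.
For B, 0.106 mm/year × 31411 years = 3329.6 mm.

3329.6 mm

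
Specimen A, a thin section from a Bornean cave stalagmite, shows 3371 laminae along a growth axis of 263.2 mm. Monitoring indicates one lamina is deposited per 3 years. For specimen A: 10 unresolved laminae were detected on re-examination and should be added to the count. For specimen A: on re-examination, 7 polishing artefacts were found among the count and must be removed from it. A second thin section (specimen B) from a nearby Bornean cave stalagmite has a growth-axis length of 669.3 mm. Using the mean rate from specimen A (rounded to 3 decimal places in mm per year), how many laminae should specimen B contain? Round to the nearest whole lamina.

Specimen A: after corrections the count is 3371 − 7 + 10 = 3374 laminae.
Specimen A: at 3 years per lamina, 3374 × 3 = 10122 years.
A: 263.2 mm over 10122 years gives 263.2 / 10122 ≈ 0.026 mm/year.
Specimen B: 669.3 mm / 0.026 mm per year = 25742.31 years; at 3 years per lamina that is 25742.31 / 3 ≈ 8581 laminae.

8581 laminae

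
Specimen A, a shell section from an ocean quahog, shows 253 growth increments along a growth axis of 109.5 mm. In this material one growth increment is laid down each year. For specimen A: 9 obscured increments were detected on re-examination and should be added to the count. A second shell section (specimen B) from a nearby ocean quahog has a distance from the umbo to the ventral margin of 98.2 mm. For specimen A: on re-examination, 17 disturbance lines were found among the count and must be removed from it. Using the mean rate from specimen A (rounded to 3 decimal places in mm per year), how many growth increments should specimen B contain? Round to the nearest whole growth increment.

220 growth increments

Specimen A: adjusted count: 253 − 17 + 9 = 245 growth increments.
A: Mean rate = 109.5 mm / 245 years ≈ 0.447 mm/year.
B spans 98.2 / 0.447 = 219.69 years ≈ 220 growth increments.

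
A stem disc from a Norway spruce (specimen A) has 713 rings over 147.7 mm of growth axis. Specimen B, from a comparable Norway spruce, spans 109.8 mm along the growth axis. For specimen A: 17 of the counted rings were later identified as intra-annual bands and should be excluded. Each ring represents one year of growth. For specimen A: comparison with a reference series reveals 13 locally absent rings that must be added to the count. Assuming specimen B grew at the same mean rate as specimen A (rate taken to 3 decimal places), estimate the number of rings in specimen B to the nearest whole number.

528 rings

Specimen A: after corrections the count is 713 − 17 + 13 = 709 rings.
A: 147.7 mm over 709 years gives 147.7 / 709 ≈ 0.208 mm/yr.
Specimen B: 109.8 mm / 0.208 mm per year = 527.88 years ≈ 528 rings.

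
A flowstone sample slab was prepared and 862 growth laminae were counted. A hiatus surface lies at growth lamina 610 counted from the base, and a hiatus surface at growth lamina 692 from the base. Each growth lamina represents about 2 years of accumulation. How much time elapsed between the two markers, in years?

The two markers are separated by 692 − 610 = 82 growth laminae.
82 growth laminae at 2 years each span 82 × 2 = 164 years.

164 years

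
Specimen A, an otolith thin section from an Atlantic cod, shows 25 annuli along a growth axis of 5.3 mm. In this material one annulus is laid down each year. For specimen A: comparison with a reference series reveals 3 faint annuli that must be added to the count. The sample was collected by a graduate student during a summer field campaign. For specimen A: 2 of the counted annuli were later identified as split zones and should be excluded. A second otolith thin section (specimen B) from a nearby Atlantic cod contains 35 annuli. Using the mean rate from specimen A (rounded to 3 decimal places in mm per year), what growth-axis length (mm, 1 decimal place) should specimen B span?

7.1 mm

Specimen A: after corrections the count is 25 − 2 + 3 = 26 annuli.
A: 5.3 mm over 26 years gives 5.3 / 26 ≈ 0.204 mm/year.
B's length ≈ 0.204 × 35 = 7.1 mm.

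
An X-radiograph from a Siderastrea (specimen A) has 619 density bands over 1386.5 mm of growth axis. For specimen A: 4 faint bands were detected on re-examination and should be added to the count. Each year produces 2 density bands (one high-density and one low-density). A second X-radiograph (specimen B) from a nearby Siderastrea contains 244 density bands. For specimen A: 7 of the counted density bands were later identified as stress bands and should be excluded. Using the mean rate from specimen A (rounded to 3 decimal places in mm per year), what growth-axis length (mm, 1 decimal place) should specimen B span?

549.2 mm

Specimen A: adjusted count: 619 − 7 + 4 = 616 density bands.
Specimen A: 616 density bands at 2 per year is 616 / 2 = 308 years.
A: Mean rate = 1386.5 mm / 308 years ≈ 4.502 mm per year.
Specimen B: dividing by 2 density bands per year: 244 / 2 = 122 years. For B, 4.502 mm/year × 122 years = 549.2 mm.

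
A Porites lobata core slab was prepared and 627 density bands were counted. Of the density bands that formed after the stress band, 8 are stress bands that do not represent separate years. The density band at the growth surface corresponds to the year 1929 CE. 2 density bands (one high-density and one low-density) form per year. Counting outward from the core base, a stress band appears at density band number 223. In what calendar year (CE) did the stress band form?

Between density band 223 and the growth surface there are 627 − 223 = 404 density bands.
404 − 8 false = 396 true density bands after the stress band.
396 density bands at 2 per year is 396 / 2 = 198 years.
1929 − 198 = 1731 CE.

1731 CE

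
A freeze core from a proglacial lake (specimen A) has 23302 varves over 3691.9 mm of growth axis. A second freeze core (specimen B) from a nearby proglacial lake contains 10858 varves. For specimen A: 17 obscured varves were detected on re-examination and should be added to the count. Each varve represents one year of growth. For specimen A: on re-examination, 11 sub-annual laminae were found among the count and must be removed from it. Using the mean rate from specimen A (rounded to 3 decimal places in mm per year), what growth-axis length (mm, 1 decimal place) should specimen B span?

Specimen A: true varve count = 23302 − 11 + 17 = 23308.
A: Mean rate = 3691.9 mm / 23308 years ≈ 0.158 mm/yr.
Length of B = 0.158 × 10858 = 1715.6 mm.

1715.6 mm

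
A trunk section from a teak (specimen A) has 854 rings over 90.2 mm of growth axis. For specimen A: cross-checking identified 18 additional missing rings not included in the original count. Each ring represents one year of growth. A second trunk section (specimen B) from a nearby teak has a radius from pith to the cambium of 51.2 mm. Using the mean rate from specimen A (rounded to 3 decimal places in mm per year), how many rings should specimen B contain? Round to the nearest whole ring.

Specimen A: after corrections the count is 854 + 18 = 872 rings.
A: Mean rate = 90.2 mm / 872 years ≈ 0.103 mm per year.
Specimen B: 51.2 mm / 0.103 mm per year = 497.09 years ≈ 497 rings.

497 rings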